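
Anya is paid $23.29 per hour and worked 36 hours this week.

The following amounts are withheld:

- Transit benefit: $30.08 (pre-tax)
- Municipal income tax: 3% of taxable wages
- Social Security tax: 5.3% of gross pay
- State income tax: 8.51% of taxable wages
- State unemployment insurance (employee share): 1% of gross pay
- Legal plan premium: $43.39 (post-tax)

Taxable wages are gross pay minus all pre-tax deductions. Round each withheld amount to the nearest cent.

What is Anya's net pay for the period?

$619.11

Gross pay: 36 × $23.29 = $838.44
Transit benefit: $30.08
Taxable wages = $838.44 − $30.08 = $808.36
State income tax: $808.36 × 0.0851 = $68.79
Municipal income tax: $808.36 × 0.03 = $24.25
State unemployment insurance (employee share): $838.44 × 0.01 = $8.38
Social Security tax: $838.44 × 0.053 = $44.44
Legal plan premium: $43.39
Total deductions = $30.08 + $68.79 + $24.25 + $8.38 + $44.44 + $43.39 = $219.33
Net pay = $838.44 − $219.33 = $619.11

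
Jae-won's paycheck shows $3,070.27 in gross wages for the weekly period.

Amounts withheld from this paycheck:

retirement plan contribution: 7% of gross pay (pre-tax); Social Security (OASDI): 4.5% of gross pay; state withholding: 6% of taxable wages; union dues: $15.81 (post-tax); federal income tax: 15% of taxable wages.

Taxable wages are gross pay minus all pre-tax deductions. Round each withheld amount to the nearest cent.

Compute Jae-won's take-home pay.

Retirement plan contribution: $3,070.27 × 0.07 = $214.92
Taxable wages = $3,070.27 − $214.92 = $2,855.35
State withholding: $2,855.35 × 0.06 = $171.32
Federal income tax: $2,855.35 × 0.15 = $428.30
Social Security (OASDI): $3,070.27 × 0.045 = $138.16
Union dues: $15.81
Total deductions = $214.92 + $171.32 + $428.30 + $138.16 + $15.81 = $968.51
Net pay = $3,070.27 − $968.51 = $2,101.76

$2,101.76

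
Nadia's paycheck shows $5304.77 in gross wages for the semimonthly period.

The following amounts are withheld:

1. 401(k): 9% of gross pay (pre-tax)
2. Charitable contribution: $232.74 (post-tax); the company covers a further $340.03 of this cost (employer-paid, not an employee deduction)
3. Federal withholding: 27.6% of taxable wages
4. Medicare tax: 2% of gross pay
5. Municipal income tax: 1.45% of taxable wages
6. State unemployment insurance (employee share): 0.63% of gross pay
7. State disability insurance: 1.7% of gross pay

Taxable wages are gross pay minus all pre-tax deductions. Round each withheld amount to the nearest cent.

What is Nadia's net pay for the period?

401(k): $5304.77 × 0.09 = $477.43
Taxable wages = $5304.77 − $477.43 = $4827.34
Federal withholding: $4827.34 × 0.276 = $1332.35
Municipal income tax: $4827.34 × 0.0145 = $70.00
State disability insurance: $5304.77 × 0.017 = $90.18
State unemployment insurance (employee share): $5304.77 × 0.0063 = $33.42
Medicare tax: $5304.77 × 0.02 = $106.10
Charitable contribution: $232.74
(Employer's $340.03 toward charitable contribution is not withheld from the employee.)
Total deductions = $477.43 + $1332.35 + $70.00 + $90.18 + $33.42 + $106.10 + $232.74 = $2342.22
Net pay = $5304.77 − $2342.22 = $2962.55

$2962.55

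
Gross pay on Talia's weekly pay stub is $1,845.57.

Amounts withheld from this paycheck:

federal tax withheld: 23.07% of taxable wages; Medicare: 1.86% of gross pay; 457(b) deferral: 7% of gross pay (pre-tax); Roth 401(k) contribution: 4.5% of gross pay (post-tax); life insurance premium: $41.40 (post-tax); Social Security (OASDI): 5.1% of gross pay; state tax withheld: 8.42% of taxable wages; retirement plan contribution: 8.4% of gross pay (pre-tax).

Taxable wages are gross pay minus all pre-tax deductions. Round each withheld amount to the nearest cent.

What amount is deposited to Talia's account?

$816.78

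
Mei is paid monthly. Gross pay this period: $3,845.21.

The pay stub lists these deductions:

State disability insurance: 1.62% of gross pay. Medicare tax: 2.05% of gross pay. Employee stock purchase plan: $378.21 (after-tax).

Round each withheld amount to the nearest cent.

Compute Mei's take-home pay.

$3,325.88

State disability insurance: $3,845.21 × 0.0162 = $62.29
Medicare tax: $3,845.21 × 0.0205 = $78.83
Employee stock purchase plan: $378.21
Total deductions = $62.29 + $78.83 + $378.21 = $519.33
Net pay = $3,845.21 − $519.33 = $3,325.88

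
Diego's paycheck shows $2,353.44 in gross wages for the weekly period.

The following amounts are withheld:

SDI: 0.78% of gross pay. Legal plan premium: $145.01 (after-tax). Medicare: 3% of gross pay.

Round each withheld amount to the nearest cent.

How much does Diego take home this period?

$2,119.47

SDI: $2,353.44 × 0.0078 = $18.36
Medicare: $2,353.44 × 0.03 = $70.60
Legal plan premium: $145.01
Total deductions = $18.36 + $70.60 + $145.01 = $233.97
Net pay = $2,353.44 − $233.97 = $2,119.47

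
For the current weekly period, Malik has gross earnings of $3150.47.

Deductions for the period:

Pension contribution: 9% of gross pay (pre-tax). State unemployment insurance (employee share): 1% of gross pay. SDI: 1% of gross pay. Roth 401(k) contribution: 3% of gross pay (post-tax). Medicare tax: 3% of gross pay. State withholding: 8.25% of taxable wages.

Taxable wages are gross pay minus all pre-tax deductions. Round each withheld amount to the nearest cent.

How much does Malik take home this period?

Pension contribution: $3150.47 × 0.09 = $283.54
Taxable wages = $3150.47 − $283.54 = $2866.93
State withholding: $2866.93 × 0.0825 = $236.52
State unemployment insurance (employee share): $3150.47 × 0.01 = $31.50
Medicare tax: $3150.47 × 0.03 = $94.51
SDI: $3150.47 × 0.01 = $31.50
Roth 401(k) contribution: $3150.47 × 0.03 = $94.51
Total deductions = $283.54 + $236.52 + $31.50 + $94.51 + $31.50 + $94.51 = $772.08
Net pay = $3150.47 − $772.08 = $2378.39

$2378.39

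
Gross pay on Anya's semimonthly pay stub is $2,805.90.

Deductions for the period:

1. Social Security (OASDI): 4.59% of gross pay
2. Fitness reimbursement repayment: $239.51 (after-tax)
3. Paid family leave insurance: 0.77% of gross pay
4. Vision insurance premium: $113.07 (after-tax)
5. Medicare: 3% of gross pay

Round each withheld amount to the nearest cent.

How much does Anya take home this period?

$2,218.74

Medicare: $2,805.90 × 0.03 = $84.18
Paid family leave insurance: $2,805.90 × 0.0077 = $21.61
Social Security (OASDI): $2,805.90 × 0.0459 = $128.79
Vision insurance premium: $113.07
Fitness reimbursement repayment: $239.51
Total deductions = $84.18 + $21.61 + $128.79 + $113.07 + $239.51 = $587.16
Net pay = $2,805.90 − $587.16 = $2,218.74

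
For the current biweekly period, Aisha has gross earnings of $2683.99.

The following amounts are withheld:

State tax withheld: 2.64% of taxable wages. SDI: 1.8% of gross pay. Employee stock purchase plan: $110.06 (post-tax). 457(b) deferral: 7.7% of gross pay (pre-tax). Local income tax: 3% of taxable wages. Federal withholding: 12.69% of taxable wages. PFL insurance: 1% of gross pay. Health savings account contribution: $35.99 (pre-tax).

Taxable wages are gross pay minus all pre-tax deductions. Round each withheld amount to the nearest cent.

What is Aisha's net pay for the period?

Health savings account contribution: $35.99
457(b) deferral: $2683.99 × 0.077 = $206.67
Pre-tax total = $35.99 + $206.67 = $242.66
Taxable wages = $2683.99 − $242.66 = $2441.33
Local income tax: $2441.33 × 0.03 = $73.24
State tax withheld: $2441.33 × 0.0264 = $64.45
Federal withholding: $2441.33 × 0.1269 = $309.80
SDI: $2683.99 × 0.018 = $48.31
PFL insurance: $2683.99 × 0.01 = $26.84
Employee stock purchase plan: $110.06
Total deductions = $35.99 + $206.67 + $73.24 + $64.45 + $309.80 + $48.31 + $26.84 + $110.06 = $875.36
Net pay = $2683.99 − $875.36 = $1808.63

$1808.63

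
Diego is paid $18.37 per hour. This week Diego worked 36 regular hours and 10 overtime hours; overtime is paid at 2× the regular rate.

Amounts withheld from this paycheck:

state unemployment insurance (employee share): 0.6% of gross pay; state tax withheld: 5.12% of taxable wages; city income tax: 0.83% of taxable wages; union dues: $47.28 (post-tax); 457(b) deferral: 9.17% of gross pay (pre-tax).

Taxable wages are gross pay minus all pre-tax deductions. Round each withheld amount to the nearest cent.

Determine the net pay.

Regular pay: 36 × $18.37 = $661.32
Overtime pay: 10 × $18.37 × 2 = $367.40
Gross pay = $661.32 + $367.40 = $1,028.72
457(b) deferral: $1,028.72 × 0.0917 = $94.33
Taxable wages = $1,028.72 − $94.33 = $934.39
State tax withheld: $934.39 × 0.0512 = $47.84
City income tax: $934.39 × 0.0083 = $7.76
State unemployment insurance (employee share): $1,028.72 × 0.006 = $6.17
Union dues: $47.28
Total deductions = $94.33 + $47.84 + $7.76 + $6.17 + $47.28 = $203.38
Net pay = $1,028.72 − $203.38 = $825.34

$825.34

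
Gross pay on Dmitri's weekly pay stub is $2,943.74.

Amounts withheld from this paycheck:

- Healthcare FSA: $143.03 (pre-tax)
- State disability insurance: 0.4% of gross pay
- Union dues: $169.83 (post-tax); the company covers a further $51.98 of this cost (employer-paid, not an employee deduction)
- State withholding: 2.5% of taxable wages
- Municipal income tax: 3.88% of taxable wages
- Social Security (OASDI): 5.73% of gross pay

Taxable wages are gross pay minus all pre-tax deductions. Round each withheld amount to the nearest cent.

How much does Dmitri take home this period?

Healthcare FSA: $143.03
Taxable wages = $2,943.74 − $143.03 = $2,800.71
State withholding: $2,800.71 × 0.025 = $70.02
Municipal income tax: $2,800.71 × 0.0388 = $108.67
State disability insurance: $2,943.74 × 0.004 = $11.77
Social Security (OASDI): $2,943.74 × 0.0573 = $168.68
Union dues: $169.83
(Employer's $51.98 toward union dues is not withheld from the employee.)
Total deductions = $143.03 + $70.02 + $108.67 + $11.77 + $168.68 + $169.83 = $672.00
Net pay = $2,943.74 − $672.00 = $2,271.74

$2,271.74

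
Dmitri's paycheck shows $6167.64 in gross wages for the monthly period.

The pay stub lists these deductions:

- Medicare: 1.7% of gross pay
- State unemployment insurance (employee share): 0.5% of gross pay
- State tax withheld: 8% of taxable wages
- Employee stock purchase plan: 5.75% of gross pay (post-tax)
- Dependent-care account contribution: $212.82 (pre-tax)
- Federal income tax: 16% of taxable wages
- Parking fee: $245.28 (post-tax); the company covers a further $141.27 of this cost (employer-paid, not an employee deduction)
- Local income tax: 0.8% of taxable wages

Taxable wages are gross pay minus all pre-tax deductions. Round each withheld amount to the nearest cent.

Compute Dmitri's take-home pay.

$3742.41

Dependent-care account contribution: $212.82
Taxable wages = $6167.64 − $212.82 = $5954.82
State tax withheld: $5954.82 × 0.08 = $476.39
Local income tax: $5954.82 × 0.008 = $47.64
Federal income tax: $5954.82 × 0.16 = $952.77
State unemployment insurance (employee share): $6167.64 × 0.005 = $30.84
Medicare: $6167.64 × 0.017 = $104.85
Parking fee: $245.28
Employee stock purchase plan: $6167.64 × 0.0575 = $354.64
(Employer's $141.27 toward parking fee is not withheld from the employee.)
Total deductions = $212.82 + $476.39 + $47.64 + $952.77 + $30.84 + $104.85 + $245.28 + $354.64 = $2425.23
Net pay = $6167.64 − $2425.23 = $3742.41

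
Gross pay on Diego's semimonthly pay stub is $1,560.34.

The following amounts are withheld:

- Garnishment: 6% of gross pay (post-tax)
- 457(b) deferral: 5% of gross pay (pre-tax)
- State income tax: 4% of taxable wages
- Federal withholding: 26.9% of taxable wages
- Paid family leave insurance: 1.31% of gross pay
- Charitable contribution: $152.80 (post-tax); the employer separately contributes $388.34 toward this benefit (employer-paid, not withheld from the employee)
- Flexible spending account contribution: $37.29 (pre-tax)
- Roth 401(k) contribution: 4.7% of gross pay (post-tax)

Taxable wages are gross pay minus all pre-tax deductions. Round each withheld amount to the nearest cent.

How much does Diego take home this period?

Flexible spending account contribution: $37.29
457(b) deferral: $1,560.34 × 0.05 = $78.02
Pre-tax total = $37.29 + $78.02 = $115.31
Taxable wages = $1,560.34 − $115.31 = $1,445.03
Federal withholding: $1,445.03 × 0.269 = $388.71
State income tax: $1,445.03 × 0.04 = $57.80
Paid family leave insurance: $1,560.34 × 0.0131 = $20.44
Garnishment: $1,560.34 × 0.06 = $93.62
Charitable contribution: $152.80
Roth 401(k) contribution: $1,560.34 × 0.047 = $73.34
(Employer's $388.34 toward charitable contribution is not withheld from the employee.)
Total deductions = $37.29 + $78.02 + $388.71 + $57.80 + $20.44 + $93.62 + $152.80 + $73.34 = $902.02
Net pay = $1,560.34 − $902.02 = $658.32

$658.32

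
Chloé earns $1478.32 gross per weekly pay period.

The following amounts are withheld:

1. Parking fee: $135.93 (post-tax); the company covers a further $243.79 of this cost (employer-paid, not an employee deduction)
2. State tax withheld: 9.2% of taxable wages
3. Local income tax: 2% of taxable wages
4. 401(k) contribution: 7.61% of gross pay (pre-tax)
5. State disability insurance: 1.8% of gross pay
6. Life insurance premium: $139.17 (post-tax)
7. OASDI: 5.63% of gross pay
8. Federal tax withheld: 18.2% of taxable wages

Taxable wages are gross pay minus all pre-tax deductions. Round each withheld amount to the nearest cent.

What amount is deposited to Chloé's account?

$579.32

401(k) contribution: $1478.32 × 0.0761 = $112.50
Taxable wages = $1478.32 − $112.50 = $1365.82
Local income tax: $1365.82 × 0.02 = $27.32
Federal tax withheld: $1365.82 × 0.182 = $248.58
State tax withheld: $1365.82 × 0.092 = $125.66
State disability insurance: $1478.32 × 0.018 = $26.61
OASDI: $1478.32 × 0.0563 = $83.23
Parking fee: $135.93
Life insurance premium: $139.17
(Employer's $243.79 toward parking fee is not withheld from the employee.)
Total deductions = $112.50 + $27.32 + $248.58 + $125.66 + $26.61 + $83.23 + $135.93 + $139.17 = $899.00
Net pay = $1478.32 − $899.00 = $579.32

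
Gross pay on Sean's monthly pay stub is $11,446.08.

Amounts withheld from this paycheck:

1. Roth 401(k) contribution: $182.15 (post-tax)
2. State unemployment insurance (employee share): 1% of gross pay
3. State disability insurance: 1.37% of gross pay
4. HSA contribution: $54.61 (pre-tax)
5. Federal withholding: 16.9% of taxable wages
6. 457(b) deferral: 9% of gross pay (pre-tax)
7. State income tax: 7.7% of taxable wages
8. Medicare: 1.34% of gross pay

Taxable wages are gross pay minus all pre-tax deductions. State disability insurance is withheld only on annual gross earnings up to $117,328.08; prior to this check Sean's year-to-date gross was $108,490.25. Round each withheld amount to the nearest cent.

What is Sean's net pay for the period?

HSA contribution: $54.61
457(b) deferral: $11,446.08 × 0.09 = $1,030.15
Pre-tax total = $54.61 + $1,030.15 = $1,084.76
Taxable wages = $11,446.08 − $1,084.76 = $10,361.32
State income tax: $10,361.32 × 0.077 = $797.82
Federal withholding: $10,361.32 × 0.169 = $1,751.06
State unemployment insurance (employee share): $11,446.08 × 0.01 = $114.46
Medicare: $11,446.08 × 0.0134 = $153.38
State disability insurance: only $117,328.08 − $108,490.25 = $8,837.83 of this check is subject → $8,837.83 × 0.0137 = $121.08
Roth 401(k) contribution: $182.15
Total deductions = $54.61 + $1,030.15 + $797.82 + $1,751.06 + $114.46 + $153.38 + $121.08 + $182.15 = $4,204.71
Net pay = $11,446.08 − $4,204.71 = $7,241.37

$7,241.37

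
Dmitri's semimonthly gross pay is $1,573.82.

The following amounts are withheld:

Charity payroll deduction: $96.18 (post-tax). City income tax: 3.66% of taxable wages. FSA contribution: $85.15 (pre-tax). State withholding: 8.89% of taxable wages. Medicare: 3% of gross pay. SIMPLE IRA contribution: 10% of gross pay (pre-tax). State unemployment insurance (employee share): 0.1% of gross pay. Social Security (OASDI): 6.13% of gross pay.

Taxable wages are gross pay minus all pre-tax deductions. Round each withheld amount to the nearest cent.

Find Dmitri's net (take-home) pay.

$922.77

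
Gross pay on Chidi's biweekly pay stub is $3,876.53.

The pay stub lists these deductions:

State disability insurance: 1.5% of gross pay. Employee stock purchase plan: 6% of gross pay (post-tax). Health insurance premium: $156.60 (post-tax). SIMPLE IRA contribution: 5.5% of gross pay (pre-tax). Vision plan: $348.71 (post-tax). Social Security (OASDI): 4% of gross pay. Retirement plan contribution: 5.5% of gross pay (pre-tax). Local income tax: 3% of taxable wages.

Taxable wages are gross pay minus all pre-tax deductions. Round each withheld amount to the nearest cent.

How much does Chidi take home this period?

$2,395.50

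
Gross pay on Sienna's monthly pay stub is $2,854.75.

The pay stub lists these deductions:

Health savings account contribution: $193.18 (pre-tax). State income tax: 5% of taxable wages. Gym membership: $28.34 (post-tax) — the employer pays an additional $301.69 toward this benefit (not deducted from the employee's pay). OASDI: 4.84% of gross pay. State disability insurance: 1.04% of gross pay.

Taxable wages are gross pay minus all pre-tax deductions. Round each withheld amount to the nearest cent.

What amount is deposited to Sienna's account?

Health savings account contribution: $193.18
Taxable wages = $2,854.75 − $193.18 = $2,661.57
State income tax: $2,661.57 × 0.05 = $133.08
OASDI: $2,854.75 × 0.0484 = $138.17
State disability insurance: $2,854.75 × 0.0104 = $29.69
Gym membership: $28.34
(Employer's $301.69 toward gym membership is not withheld from the employee.)
Total deductions = $193.18 + $133.08 + $138.17 + $29.69 + $28.34 = $522.46
Net pay = $2,854.75 − $522.46 = $2,332.29

$2,332.29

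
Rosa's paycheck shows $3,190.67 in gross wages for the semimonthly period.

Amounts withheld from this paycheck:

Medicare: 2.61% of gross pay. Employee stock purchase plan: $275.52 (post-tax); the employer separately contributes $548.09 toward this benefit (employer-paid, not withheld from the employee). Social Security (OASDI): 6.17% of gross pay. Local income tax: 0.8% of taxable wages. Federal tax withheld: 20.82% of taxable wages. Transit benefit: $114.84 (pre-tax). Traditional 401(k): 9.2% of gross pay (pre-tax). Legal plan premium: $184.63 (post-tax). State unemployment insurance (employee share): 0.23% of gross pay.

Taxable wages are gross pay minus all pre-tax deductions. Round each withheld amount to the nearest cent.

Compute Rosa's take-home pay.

$1,433.13

Transit benefit: $114.84
Traditional 401(k): $3,190.67 × 0.092 = $293.54
Pre-tax total = $114.84 + $293.54 = $408.38
Taxable wages = $3,190.67 − $408.38 = $2,782.29
Local income tax: $2,782.29 × 0.008 = $22.26
Federal tax withheld: $2,782.29 × 0.2082 = $579.27
Social Security (OASDI): $3,190.67 × 0.0617 = $196.86
Medicare: $3,190.67 × 0.0261 = $83.28
State unemployment insurance (employee share): $3,190.67 × 0.0023 = $7.34
Legal plan premium: $184.63
Employee stock purchase plan: $275.52
(Employer's $548.09 toward employee stock purchase plan is not withheld from the employee.)
Total deductions = $114.84 + $293.54 + $22.26 + $579.27 + $196.86 + $83.28 + $7.34 + $184.63 + $275.52 = $1,757.54
Net pay = $3,190.67 − $1,757.54 = $1,433.13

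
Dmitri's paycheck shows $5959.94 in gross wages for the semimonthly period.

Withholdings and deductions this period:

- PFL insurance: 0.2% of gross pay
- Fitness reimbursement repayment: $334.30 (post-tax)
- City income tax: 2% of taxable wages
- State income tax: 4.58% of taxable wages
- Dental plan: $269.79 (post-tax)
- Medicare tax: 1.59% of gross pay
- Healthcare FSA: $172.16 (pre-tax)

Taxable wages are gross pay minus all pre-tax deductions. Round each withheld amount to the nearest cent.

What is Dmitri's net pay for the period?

$4696.17

Healthcare FSA: $172.16
Taxable wages = $5959.94 − $172.16 = $5787.78
City income tax: $5787.78 × 0.02 = $115.76
State income tax: $5787.78 × 0.0458 = $265.08
PFL insurance: $5959.94 × 0.002 = $11.92
Medicare tax: $5959.94 × 0.0159 = $94.76
Dental plan: $269.79
Fitness reimbursement repayment: $334.30
Total deductions = $172.16 + $115.76 + $265.08 + $11.92 + $94.76 + $269.79 + $334.30 = $1263.77
Net pay = $5959.94 − $1263.77 = $4696.17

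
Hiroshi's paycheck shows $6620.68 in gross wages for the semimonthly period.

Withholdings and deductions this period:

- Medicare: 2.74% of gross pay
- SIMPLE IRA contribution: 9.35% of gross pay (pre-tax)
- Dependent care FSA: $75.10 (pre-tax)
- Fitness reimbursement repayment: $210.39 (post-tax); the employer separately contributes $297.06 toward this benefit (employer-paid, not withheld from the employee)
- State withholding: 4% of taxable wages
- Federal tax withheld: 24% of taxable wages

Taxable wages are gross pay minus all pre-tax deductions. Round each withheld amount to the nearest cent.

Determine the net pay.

$3875.32

Dependent care FSA: $75.10
SIMPLE IRA contribution: $6620.68 × 0.0935 = $619.03
Pre-tax total = $75.10 + $619.03 = $694.13
Taxable wages = $6620.68 − $694.13 = $5926.55
State withholding: $5926.55 × 0.04 = $237.06
Federal tax withheld: $5926.55 × 0.24 = $1422.37
Medicare: $6620.68 × 0.0274 = $181.41
Fitness reimbursement repayment: $210.39
(Employer's $297.06 toward fitness reimbursement repayment is not withheld from the employee.)
Total deductions = $75.10 + $619.03 + $237.06 + $1422.37 + $181.41 + $210.39 = $2745.36
Net pay = $6620.68 − $2745.36 = $3875.32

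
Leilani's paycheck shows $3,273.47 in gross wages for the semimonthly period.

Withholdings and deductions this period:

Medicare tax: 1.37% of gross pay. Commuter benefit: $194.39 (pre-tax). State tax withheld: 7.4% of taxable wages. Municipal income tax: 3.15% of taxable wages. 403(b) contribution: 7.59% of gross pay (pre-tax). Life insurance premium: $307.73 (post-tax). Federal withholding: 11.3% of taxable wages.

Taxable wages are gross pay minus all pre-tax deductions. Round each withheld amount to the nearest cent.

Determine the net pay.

403(b) contribution: $3,273.47 × 0.0759 = $248.46
Commuter benefit: $194.39
Pre-tax total = $248.46 + $194.39 = $442.85
Taxable wages = $3,273.47 − $442.85 = $2,830.62
Municipal income tax: $2,830.62 × 0.0315 = $89.16
State tax withheld: $2,830.62 × 0.074 = $209.47
Federal withholding: $2,830.62 × 0.113 = $319.86
Medicare tax: $3,273.47 × 0.0137 = $44.85
Life insurance premium: $307.73
Total deductions = $248.46 + $194.39 + $89.16 + $209.47 + $319.86 + $44.85 + $307.73 = $1,413.92
Net pay = $3,273.47 − $1,413.92 = $1,859.55

$1,859.55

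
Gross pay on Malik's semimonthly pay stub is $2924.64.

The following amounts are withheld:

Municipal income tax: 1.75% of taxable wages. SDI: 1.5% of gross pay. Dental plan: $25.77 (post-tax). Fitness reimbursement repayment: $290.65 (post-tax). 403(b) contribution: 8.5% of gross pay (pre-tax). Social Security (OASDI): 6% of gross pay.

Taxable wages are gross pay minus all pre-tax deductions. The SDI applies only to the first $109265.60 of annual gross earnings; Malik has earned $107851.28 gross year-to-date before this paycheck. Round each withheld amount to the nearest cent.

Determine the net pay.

$2116.11

403(b) contribution: $2924.64 × 0.085 = $248.59
Taxable wages = $2924.64 − $248.59 = $2676.05
Municipal income tax: $2676.05 × 0.0175 = $46.83
Social Security (OASDI): $2924.64 × 0.06 = $175.48
SDI: only $109265.60 − $107851.28 = $1414.32 of this check is subject → $1414.32 × 0.015 = $21.21
Dental plan: $25.77
Fitness reimbursement repayment: $290.65
Total deductions = $248.59 + $46.83 + $175.48 + $21.21 + $25.77 + $290.65 = $808.53
Net pay = $2924.64 − $808.53 = $2116.11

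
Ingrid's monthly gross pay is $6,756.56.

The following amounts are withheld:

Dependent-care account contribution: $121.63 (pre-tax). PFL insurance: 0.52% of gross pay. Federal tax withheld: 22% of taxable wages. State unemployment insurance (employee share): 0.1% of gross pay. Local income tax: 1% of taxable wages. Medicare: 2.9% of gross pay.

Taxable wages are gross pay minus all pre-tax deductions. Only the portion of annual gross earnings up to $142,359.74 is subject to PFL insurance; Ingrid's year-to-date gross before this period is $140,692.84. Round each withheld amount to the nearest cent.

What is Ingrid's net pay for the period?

$4,897.53

Dependent-care account contribution: $121.63
Taxable wages = $6,756.56 − $121.63 = $6,634.93
Local income tax: $6,634.93 × 0.01 = $66.35
Federal tax withheld: $6,634.93 × 0.22 = $1,459.68
PFL insurance: only $142,359.74 − $140,692.84 = $1,666.90 of this check is subject → $1,666.90 × 0.0052 = $8.67
State unemployment insurance (employee share): $6,756.56 × 0.001 = $6.76
Medicare: $6,756.56 × 0.029 = $195.94
Total deductions = $121.63 + $66.35 + $1,459.68 + $8.67 + $6.76 + $195.94 = $1,859.03
Net pay = $6,756.56 − $1,859.03 = $4,897.53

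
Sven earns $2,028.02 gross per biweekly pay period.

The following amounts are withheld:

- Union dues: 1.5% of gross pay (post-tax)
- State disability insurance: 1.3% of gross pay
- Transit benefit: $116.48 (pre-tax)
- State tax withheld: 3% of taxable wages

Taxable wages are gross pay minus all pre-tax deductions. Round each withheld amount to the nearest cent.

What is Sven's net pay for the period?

$1,797.41

Transit benefit: $116.48
Taxable wages = $2,028.02 − $116.48 = $1,911.54
State tax withheld: $1,911.54 × 0.03 = $57.35
State disability insurance: $2,028.02 × 0.013 = $26.36
Union dues: $2,028.02 × 0.015 = $30.42
Total deductions = $116.48 + $57.35 + $26.36 + $30.42 = $230.61
Net pay = $2,028.02 − $230.61 = $1,797.41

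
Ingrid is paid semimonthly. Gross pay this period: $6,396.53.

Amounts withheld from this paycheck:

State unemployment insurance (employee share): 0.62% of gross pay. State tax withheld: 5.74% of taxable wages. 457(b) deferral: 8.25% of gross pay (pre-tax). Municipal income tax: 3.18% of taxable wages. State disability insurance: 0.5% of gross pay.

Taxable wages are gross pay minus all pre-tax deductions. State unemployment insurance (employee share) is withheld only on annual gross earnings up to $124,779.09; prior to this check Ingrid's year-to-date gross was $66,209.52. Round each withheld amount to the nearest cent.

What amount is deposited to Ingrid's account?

$5,273.68

457(b) deferral: $6,396.53 × 0.0825 = $527.71
Taxable wages = $6,396.53 − $527.71 = $5,868.82
State tax withheld: $5,868.82 × 0.0574 = $336.87
Municipal income tax: $5,868.82 × 0.0318 = $186.63
State unemployment insurance (employee share): cap not yet reached, full $6,396.53 is subject → $6,396.53 × 0.0062 = $39.66
State disability insurance: $6,396.53 × 0.005 = $31.98
Total deductions = $527.71 + $336.87 + $186.63 + $39.66 + $31.98 = $1,122.85
Net pay = $6,396.53 − $1,122.85 = $5,273.68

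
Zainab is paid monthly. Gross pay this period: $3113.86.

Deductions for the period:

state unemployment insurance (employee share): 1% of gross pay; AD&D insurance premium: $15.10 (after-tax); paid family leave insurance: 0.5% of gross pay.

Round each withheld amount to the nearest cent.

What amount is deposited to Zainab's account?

$3052.05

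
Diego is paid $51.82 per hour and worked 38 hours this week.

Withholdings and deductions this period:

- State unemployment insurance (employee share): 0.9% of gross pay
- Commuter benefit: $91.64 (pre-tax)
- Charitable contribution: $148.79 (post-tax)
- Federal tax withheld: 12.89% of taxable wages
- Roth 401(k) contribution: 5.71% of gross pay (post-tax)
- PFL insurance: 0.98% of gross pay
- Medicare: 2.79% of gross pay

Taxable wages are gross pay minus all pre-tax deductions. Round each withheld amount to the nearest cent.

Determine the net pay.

$1,282.32

Gross pay: 38 × $51.82 = $1,969.16
Commuter benefit: $91.64
Taxable wages = $1,969.16 − $91.64 = $1,877.52
Federal tax withheld: $1,877.52 × 0.1289 = $242.01
Medicare: $1,969.16 × 0.0279 = $54.94
State unemployment insurance (employee share): $1,969.16 × 0.009 = $17.72
PFL insurance: $1,969.16 × 0.0098 = $19.30
Roth 401(k) contribution: $1,969.16 × 0.0571 = $112.44
Charitable contribution: $148.79
Total deductions = $91.64 + $242.01 + $54.94 + $17.72 + $19.30 + $112.44 + $148.79 = $686.84
Net pay = $1,969.16 − $686.84 = $1,282.32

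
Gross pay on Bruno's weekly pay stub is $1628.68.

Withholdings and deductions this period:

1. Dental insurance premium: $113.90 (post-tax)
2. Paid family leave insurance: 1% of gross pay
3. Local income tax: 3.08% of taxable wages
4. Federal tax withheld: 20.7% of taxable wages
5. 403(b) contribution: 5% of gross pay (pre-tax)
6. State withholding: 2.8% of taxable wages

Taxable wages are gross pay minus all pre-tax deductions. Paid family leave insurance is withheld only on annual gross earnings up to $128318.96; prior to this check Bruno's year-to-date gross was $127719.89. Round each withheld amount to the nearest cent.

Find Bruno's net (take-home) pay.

$1016.10

403(b) contribution: $1628.68 × 0.05 = $81.43
Taxable wages = $1628.68 − $81.43 = $1547.25
Local income tax: $1547.25 × 0.0308 = $47.66
Federal tax withheld: $1547.25 × 0.207 = $320.28
State withholding: $1547.25 × 0.028 = $43.32
Paid family leave insurance: only $128318.96 − $127719.89 = $599.07 of this check is subject → $599.07 × 0.01 = $5.99
Dental insurance premium: $113.90
Total deductions = $81.43 + $47.66 + $320.28 + $43.32 + $5.99 + $113.90 = $612.58
Net pay = $1628.68 − $612.58 = $1016.10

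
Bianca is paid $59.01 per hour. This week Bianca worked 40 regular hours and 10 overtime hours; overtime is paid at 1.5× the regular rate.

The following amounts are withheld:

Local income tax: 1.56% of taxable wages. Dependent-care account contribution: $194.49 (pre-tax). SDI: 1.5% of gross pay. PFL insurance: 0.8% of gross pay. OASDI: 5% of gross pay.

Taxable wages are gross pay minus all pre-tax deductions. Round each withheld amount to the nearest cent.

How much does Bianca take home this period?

Regular pay: 40 × $59.01 = $2,360.40
Overtime pay: 10 × $59.01 × 1.5 = $885.15
Gross pay = $2,360.40 + $885.15 = $3,245.55
Dependent-care account contribution: $194.49
Taxable wages = $3,245.55 − $194.49 = $3,051.06
Local income tax: $3,051.06 × 0.0156 = $47.60
OASDI: $3,245.55 × 0.05 = $162.28
SDI: $3,245.55 × 0.015 = $48.68
PFL insurance: $3,245.55 × 0.008 = $25.96
Total deductions = $194.49 + $47.60 + $162.28 + $48.68 + $25.96 = $479.01
Net pay = $3,245.55 − $479.01 = $2,766.54

$2,766.54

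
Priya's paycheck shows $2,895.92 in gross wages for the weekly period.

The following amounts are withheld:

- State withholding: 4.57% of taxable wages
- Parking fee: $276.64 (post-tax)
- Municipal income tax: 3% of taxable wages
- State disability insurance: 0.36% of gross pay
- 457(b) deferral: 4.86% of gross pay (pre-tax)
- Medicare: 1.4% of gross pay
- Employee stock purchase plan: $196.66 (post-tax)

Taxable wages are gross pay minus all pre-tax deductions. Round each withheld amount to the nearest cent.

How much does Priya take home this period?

$2,022.34

457(b) deferral: $2,895.92 × 0.0486 = $140.74
Taxable wages = $2,895.92 − $140.74 = $2,755.18
Municipal income tax: $2,755.18 × 0.03 = $82.66
State withholding: $2,755.18 × 0.0457 = $125.91
State disability insurance: $2,895.92 × 0.0036 = $10.43
Medicare: $2,895.92 × 0.014 = $40.54
Employee stock purchase plan: $196.66
Parking fee: $276.64
Total deductions = $140.74 + $82.66 + $125.91 + $10.43 + $40.54 + $196.66 + $276.64 = $873.58
Net pay = $2,895.92 − $873.58 = $2,022.34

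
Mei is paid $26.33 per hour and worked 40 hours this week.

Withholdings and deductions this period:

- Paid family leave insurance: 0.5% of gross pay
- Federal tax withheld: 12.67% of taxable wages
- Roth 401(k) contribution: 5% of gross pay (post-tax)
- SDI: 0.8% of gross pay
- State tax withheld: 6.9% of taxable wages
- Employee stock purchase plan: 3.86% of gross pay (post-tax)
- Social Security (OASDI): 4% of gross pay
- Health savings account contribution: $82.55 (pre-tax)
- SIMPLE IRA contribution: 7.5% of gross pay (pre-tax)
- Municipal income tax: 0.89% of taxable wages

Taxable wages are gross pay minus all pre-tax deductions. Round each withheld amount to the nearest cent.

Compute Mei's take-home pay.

Gross pay: 40 × $26.33 = $1,053.20
SIMPLE IRA contribution: $1,053.20 × 0.075 = $78.99
Health savings account contribution: $82.55
Pre-tax total = $78.99 + $82.55 = $161.54
Taxable wages = $1,053.20 − $161.54 = $891.66
State tax withheld: $891.66 × 0.069 = $61.52
Municipal income tax: $891.66 × 0.0089 = $7.94
Federal tax withheld: $891.66 × 0.1267 = $112.97
SDI: $1,053.20 × 0.008 = $8.43
Paid family leave insurance: $1,053.20 × 0.005 = $5.27
Social Security (OASDI): $1,053.20 × 0.04 = $42.13
Employee stock purchase plan: $1,053.20 × 0.0386 = $40.65
Roth 401(k) contribution: $1,053.20 × 0.05 = $52.66
Total deductions = $78.99 + $82.55 + $61.52 + $7.94 + $112.97 + $8.43 + $5.27 + $42.13 + $40.65 + $52.66 = $493.11
Net pay = $1,053.20 − $493.11 = $560.09

$560.09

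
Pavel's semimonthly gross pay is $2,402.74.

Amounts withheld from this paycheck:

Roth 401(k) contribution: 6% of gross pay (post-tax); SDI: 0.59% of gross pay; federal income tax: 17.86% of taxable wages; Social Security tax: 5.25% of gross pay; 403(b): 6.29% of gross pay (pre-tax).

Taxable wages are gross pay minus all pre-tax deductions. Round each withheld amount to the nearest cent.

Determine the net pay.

$1,564.99

403(b): $2,402.74 × 0.0629 = $151.13
Taxable wages = $2,402.74 − $151.13 = $2,251.61
Federal income tax: $2,251.61 × 0.1786 = $402.14
Social Security tax: $2,402.74 × 0.0525 = $126.14
SDI: $2,402.74 × 0.0059 = $14.18
Roth 401(k) contribution: $2,402.74 × 0.06 = $144.16
Total deductions = $151.13 + $402.14 + $126.14 + $14.18 + $144.16 = $837.75
Net pay = $2,402.74 − $837.75 = $1,564.99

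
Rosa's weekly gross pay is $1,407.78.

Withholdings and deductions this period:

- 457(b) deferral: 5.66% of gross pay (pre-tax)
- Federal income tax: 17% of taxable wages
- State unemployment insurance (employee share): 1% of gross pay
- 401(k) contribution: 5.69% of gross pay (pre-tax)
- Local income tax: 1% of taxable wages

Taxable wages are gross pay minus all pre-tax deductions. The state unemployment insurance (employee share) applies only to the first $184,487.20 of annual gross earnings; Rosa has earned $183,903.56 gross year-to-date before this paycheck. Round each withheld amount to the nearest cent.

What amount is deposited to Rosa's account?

$1,017.52

401(k) contribution: $1,407.78 × 0.0569 = $80.10
457(b) deferral: $1,407.78 × 0.0566 = $79.68
Pre-tax total = $80.10 + $79.68 = $159.78
Taxable wages = $1,407.78 − $159.78 = $1,248.00
Federal income tax: $1,248.00 × 0.17 = $212.16
Local income tax: $1,248.00 × 0.01 = $12.48
State unemployment insurance (employee share): only $184,487.20 − $183,903.56 = $583.64 of this check is subject → $583.64 × 0.01 = $5.84
Total deductions = $80.10 + $79.68 + $212.16 + $12.48 + $5.84 = $390.26
Net pay = $1,407.78 − $390.26 = $1,017.52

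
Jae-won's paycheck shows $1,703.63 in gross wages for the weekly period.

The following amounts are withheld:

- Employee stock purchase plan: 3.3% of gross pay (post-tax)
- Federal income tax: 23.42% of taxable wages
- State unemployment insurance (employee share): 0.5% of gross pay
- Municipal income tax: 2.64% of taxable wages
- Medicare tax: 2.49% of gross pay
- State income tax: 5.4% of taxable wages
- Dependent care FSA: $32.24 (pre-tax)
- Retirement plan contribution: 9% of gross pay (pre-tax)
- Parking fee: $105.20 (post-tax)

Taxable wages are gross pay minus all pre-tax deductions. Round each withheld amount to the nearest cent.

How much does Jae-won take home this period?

$828.11

Dependent care FSA: $32.24
Retirement plan contribution: $1,703.63 × 0.09 = $153.33
Pre-tax total = $32.24 + $153.33 = $185.57
Taxable wages = $1,703.63 − $185.57 = $1,518.06
State income tax: $1,518.06 × 0.054 = $81.98
Municipal income tax: $1,518.06 × 0.0264 = $40.08
Federal income tax: $1,518.06 × 0.2342 = $355.53
State unemployment insurance (employee share): $1,703.63 × 0.005 = $8.52
Medicare tax: $1,703.63 × 0.0249 = $42.42
Employee stock purchase plan: $1,703.63 × 0.033 = $56.22
Parking fee: $105.20
Total deductions = $32.24 + $153.33 + $81.98 + $40.08 + $355.53 + $8.52 + $42.42 + $56.22 + $105.20 = $875.52
Net pay = $1,703.63 − $875.52 = $828.11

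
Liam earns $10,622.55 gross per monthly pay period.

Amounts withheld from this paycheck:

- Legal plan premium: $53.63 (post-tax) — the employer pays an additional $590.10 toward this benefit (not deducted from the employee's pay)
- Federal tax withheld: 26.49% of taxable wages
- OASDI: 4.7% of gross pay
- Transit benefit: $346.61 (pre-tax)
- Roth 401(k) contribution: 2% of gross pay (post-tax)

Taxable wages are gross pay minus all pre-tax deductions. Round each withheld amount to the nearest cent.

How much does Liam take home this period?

$6,788.50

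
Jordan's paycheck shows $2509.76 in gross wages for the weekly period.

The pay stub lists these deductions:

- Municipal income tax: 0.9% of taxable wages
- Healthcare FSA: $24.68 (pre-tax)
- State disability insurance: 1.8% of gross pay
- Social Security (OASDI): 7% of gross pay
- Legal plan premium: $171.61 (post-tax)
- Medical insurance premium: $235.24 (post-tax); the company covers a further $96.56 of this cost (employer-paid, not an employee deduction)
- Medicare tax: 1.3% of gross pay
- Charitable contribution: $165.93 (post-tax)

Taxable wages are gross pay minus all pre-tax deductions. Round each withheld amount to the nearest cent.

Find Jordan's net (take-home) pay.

Healthcare FSA: $24.68
Taxable wages = $2509.76 − $24.68 = $2485.08
Municipal income tax: $2485.08 × 0.009 = $22.37
Medicare tax: $2509.76 × 0.013 = $32.63
State disability insurance: $2509.76 × 0.018 = $45.18
Social Security (OASDI): $2509.76 × 0.07 = $175.68
Medical insurance premium: $235.24
Legal plan premium: $171.61
Charitable contribution: $165.93
(Employer's $96.56 toward medical insurance premium is not withheld from the employee.)
Total deductions = $24.68 + $22.37 + $32.63 + $45.18 + $175.68 + $235.24 + $171.61 + $165.93 = $873.32
Net pay = $2509.76 − $873.32 = $1636.44

$1636.44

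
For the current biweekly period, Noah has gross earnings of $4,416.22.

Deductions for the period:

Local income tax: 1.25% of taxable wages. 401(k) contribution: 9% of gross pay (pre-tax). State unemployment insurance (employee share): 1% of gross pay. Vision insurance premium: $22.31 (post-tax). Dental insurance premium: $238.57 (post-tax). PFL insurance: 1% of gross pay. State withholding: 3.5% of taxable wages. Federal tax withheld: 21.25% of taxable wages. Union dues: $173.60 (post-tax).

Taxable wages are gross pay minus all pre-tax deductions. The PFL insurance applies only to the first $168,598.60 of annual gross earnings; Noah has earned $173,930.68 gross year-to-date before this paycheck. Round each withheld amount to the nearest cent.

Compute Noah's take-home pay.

401(k) contribution: $4,416.22 × 0.09 = $397.46
Taxable wages = $4,416.22 − $397.46 = $4,018.76
Federal tax withheld: $4,018.76 × 0.2125 = $853.99
State withholding: $4,018.76 × 0.035 = $140.66
Local income tax: $4,018.76 × 0.0125 = $50.23
PFL insurance: annual cap $168,598.60 already reached (YTD $173,930.68), so $0.00
State unemployment insurance (employee share): $4,416.22 × 0.01 = $44.16
Union dues: $173.60
Dental insurance premium: $238.57
Vision insurance premium: $22.31
Total deductions = $397.46 + $853.99 + $140.66 + $50.23 + $0.00 + $44.16 + $173.60 + $238.57 + $22.31 = $1,920.98
Net pay = $4,416.22 − $1,920.98 = $2,495.24

$2,495.24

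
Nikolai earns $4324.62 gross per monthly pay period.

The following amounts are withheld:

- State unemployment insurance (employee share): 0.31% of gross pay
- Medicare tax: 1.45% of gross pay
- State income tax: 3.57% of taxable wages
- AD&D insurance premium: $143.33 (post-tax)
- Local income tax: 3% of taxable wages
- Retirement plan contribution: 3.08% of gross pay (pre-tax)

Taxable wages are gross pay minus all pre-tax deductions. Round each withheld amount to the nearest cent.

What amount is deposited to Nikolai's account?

$3696.60

Retirement plan contribution: $4324.62 × 0.0308 = $133.20
Taxable wages = $4324.62 − $133.20 = $4191.42
Local income tax: $4191.42 × 0.03 = $125.74
State income tax: $4191.42 × 0.0357 = $149.63
State unemployment insurance (employee share): $4324.62 × 0.0031 = $13.41
Medicare tax: $4324.62 × 0.0145 = $62.71
AD&D insurance premium: $143.33
Total deductions = $133.20 + $125.74 + $149.63 + $13.41 + $62.71 + $143.33 = $628.02
Net pay = $4324.62 − $628.02 = $3696.60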